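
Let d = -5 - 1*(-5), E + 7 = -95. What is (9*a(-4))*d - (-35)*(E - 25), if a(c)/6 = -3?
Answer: -4445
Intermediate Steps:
E = -102 (E = -7 - 95 = -102)
d = 0 (d = -5 + 5 = 0)
a(c) = -18 (a(c) = 6*(-3) = -18)
(9*a(-4))*d - (-35)*(E - 25) = (9*(-18))*0 - (-35)*(-102 - 25) = -162*0 - (-35)*(-127) = 0 - 1*4445 = 0 - 4445 = -4445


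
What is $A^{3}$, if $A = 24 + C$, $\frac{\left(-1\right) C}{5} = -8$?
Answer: $262144$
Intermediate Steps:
$C = 40$ ($C = \left(-5\right) \left(-8\right) = 40$)
$A = 64$ ($A = 24 + 40 = 64$)
$A^{3} = 64^{3} = 262144$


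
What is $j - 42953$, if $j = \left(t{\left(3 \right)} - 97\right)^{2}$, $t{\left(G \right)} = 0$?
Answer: $-33544$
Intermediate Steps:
$j = 9409$ ($j = \left(0 - 97\right)^{2} = \left(-97\right)^{2} = 9409$)
$j - 42953 = 9409 - 42953 = -33544$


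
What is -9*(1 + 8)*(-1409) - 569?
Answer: 113560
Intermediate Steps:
-9*(1 + 8)*(-1409) - 569 = -9*9*(-1409) - 569 = -81*(-1409) - 569 = 114129 - 569 = 113560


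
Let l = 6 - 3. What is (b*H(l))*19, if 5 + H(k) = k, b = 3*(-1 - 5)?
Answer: 684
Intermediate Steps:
l = 3
b = -18 (b = 3*(-6) = -18)
H(k) = -5 + k
(b*H(l))*19 = -18*(-5 + 3)*19 = -18*(-2)*19 = 36*19 = 684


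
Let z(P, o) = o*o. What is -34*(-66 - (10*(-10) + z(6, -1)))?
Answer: -1122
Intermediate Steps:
z(P, o) = o**2
-34*(-66 - (10*(-10) + z(6, -1))) = -34*(-66 - (10*(-10) + (-1)**2)) = -34*(-66 - (-100 + 1)) = -34*(-66 - 1*(-99)) = -34*(-66 + 99) = -34*33 = -1122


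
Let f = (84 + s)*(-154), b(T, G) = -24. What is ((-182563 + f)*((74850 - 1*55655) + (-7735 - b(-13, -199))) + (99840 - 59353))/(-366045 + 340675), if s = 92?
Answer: 2407775341/25370 ≈ 94906.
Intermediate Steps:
f = -27104 (f = (84 + 92)*(-154) = 176*(-154) = -27104)
((-182563 + f)*((74850 - 1*55655) + (-7735 - b(-13, -199))) + (99840 - 59353))/(-366045 + 340675) = ((-182563 - 27104)*((74850 - 1*55655) + (-7735 - 1*(-24))) + (99840 - 59353))/(-366045 + 340675) = (-209667*((74850 - 55655) + (-7735 + 24)) + 40487)/(-25370) = (-209667*(19195 - 7711) + 40487)*(-1/25370) = (-209667*11484 + 40487)*(-1/25370) = (-2407815828 + 40487)*(-1/25370) = -2407775341*(-1/25370) = 2407775341/25370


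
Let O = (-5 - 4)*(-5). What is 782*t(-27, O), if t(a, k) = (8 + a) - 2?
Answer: -16422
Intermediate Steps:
O = 45 (O = -9*(-5) = 45)
t(a, k) = 6 + a
782*t(-27, O) = 782*(6 - 27) = 782*(-21) = -16422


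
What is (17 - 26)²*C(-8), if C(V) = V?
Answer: -648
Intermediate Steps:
(17 - 26)²*C(-8) = (17 - 26)²*(-8) = (-9)²*(-8) = 81*(-8) = -648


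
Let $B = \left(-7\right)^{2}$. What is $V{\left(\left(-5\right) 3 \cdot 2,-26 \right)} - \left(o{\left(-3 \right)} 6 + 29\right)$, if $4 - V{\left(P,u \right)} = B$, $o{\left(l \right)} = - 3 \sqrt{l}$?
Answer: $-74 + 18 i \sqrt{3} \approx -74.0 + 31.177 i$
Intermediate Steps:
$B = 49$
$V{\left(P,u \right)} = -45$ ($V{\left(P,u \right)} = 4 - 49 = -45$)
$V{\left(\left(-5\right) 3 \cdot 2,-26 \right)} - \left(o{\left(-3 \right)} 6 + 29\right) = -45 - \left(- 3 \sqrt{-3} \cdot 6 + 29\right) = -45 - \left(- 3 i \sqrt{3} \cdot 6 + 29\right) = -45 - \left(- 18 i \sqrt{3} + 29\right) = -45 - \left(29 - 18 i \sqrt{3}\right) = -74 + 18 i \sqrt{3}$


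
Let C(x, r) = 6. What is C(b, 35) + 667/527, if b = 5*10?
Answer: 3829/527 ≈ 7.2657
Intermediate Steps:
b = 50
C(b, 35) + 667/527 = 6 + 667/527 = 3829/527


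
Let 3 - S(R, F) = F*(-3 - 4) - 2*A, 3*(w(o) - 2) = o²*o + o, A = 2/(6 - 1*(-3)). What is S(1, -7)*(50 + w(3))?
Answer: -25420/9 ≈ -2824.4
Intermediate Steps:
A = 2/9 (A = 2/(6 + 3) = 2/9 ≈ 0.22222)
w(o) = 2 + o/3 + o³/3 (w(o) = 2 + (o²*o + o)/3 = 2 + (o³ + o)/3 = 2 + (o + o³)/3 = 2 + (o/3 + o³/3) = 2 + o/3 + o³/3)
S(R, F) = 31/9 + 7*F (S(R, F) = 3 - (F*(-3 - 4) - 2*2/9) = 3 - (F*(-7) - 4/9) = 3 - (-7*F - 4/9) = 3 - (-4/9 - 7*F) = 3 + (4/9 + 7*F) = 31/9 + 7*F)
S(1, -7)*(50 + w(3)) = (31/9 + 7*(-7))*(50 + (2 + (⅓)*3 + (⅓)*3³)) = (31/9 - 49)*(50 + (2 + 1 + (⅓)*27)) = -410*(50 + (2 + 1 + 9))/9 = -410*(50 + 12)/9 = -410/9*62 = -25420/9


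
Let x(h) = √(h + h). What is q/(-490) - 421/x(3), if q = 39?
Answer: -39/490 - 421*√6/6 ≈ -171.95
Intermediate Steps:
x(h) = √2*√h (x(h) = √(2*h) = √2*√h)
q/(-490) - 421/x(3) = 39/(-490) - 421*√6/6 = 39*(-1/490) - 421*√6/6 = -39/490 - 421*√6/6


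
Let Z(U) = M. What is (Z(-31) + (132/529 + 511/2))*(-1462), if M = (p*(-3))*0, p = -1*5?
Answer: -197796173/529 ≈ -3.7391e+5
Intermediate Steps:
p = -5
M = 0 (M = -5*(-3)*0 = 15*0 = 0)
Z(U) = 0
(Z(-31) + (132/529 + 511/2))*(-1462) = (0 + (132/529 + 511/2))*(-1462) = (0 + 270583/1058)*(-1462) = (270583/1058)*(-1462) = -197796173/529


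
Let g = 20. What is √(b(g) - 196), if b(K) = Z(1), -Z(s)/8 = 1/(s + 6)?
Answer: 2*I*√2415/7 ≈ 14.041*I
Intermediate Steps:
Z(s) = -8/(6 + s) (Z(s) = -8/(s + 6) = -8/(6 + s))
b(K) = -8/7 (b(K) = -8/(6 + 1) = -8/7)
√(b(g) - 196) = √(-8/7 - 196) = √(-1380/7) = 2*I*√2415/7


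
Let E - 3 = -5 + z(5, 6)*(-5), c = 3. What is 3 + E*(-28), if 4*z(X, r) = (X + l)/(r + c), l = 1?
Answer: 247/3 ≈ 82.333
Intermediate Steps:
z(X, r) = (1 + X)/(4*(3 + r)) (z(X, r) = ((X + 1)/(r + 3))/4 = ((1 + X)/(3 + r))/4 = (1 + X)/(4*(3 + r)))
E = -17/6 (E = 3 + (-5 + ((1 + 5)/(4*(3 + 6)))*(-5)) = 3 + (-5 + ((1/4)*6/9)*(-5)) = 3 + (-5 + ((1/4)*(1/9)*6)*(-5)) = 3 + (-5 + (1/6)*(-5)) = 3 + (-5 - 5/6) = 3 - 35/6 = -17/6 ≈ -2.8333)
3 + E*(-28) = 3 - 17/6*(-28) = 3 + 238/3 = 247/3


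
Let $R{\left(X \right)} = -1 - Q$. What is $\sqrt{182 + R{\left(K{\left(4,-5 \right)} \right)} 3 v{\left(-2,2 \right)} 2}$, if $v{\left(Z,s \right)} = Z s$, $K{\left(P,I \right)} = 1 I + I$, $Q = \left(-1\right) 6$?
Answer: $\sqrt{62} \approx 7.874$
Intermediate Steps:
$Q = -6$
$K{\left(P,I \right)} = 2 I$ ($K{\left(P,I \right)} = I + I = 2 I$)
$R{\left(X \right)} = 5$ ($R{\left(X \right)} = -1 - -6 = -1 + 6 = 5$)
$\sqrt{182 + R{\left(K{\left(4,-5 \right)} \right)} 3 v{\left(-2,2 \right)} 2} = \sqrt{182 + 5 \cdot 3 \left(-2\right) 2 \cdot 2} = \sqrt{182 + 5 \cdot 3 \left(\left(-4\right) 2\right)} = \sqrt{182 + 5 \cdot 3 \left(-8\right)} = \sqrt{182 + 5 \left(-24\right)} = \sqrt{182 - 120} = \sqrt{62}$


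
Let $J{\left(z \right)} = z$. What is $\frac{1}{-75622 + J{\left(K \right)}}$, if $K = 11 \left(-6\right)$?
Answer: $- \frac{1}{75688} \approx -1.3212 \cdot 10^{-5}$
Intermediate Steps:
$K = -66$
$\frac{1}{-75622 + J{\left(K \right)}} = \frac{1}{-75622 - 66} = \frac{1}{-75688} = - \frac{1}{75688}$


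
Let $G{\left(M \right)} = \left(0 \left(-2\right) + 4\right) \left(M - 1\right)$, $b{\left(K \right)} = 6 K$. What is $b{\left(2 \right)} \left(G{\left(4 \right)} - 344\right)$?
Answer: $-3984$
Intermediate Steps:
$G{\left(M \right)} = -4 + 4 M$ ($G{\left(M \right)} = \left(0 + 4\right) \left(-1 + M\right) = 4 \left(-1 + M\right) = -4 + 4 M$)
$b{\left(2 \right)} \left(G{\left(4 \right)} - 344\right) = 6 \cdot 2 \left(\left(-4 + 4 \cdot 4\right) - 344\right) = 12 \left(\left(-4 + 16\right) - 344\right) = 12 \left(12 - 344\right) = 12 \left(-332\right) = -3984$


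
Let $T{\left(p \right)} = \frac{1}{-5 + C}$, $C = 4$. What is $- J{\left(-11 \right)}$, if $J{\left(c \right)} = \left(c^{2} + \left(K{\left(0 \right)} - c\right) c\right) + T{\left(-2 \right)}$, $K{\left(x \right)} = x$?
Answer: $1$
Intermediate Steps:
$T{\left(p \right)} = -1$ ($T{\left(p \right)} = \frac{1}{-5 + 4} = \frac{1}{-1} = -1$)
$J{\left(c \right)} = -1$ ($J{\left(c \right)} = \left(c^{2} + \left(0 - c\right) c\right) - 1 = \left(c^{2} + - c c\right) - 1 = \left(c^{2} - c^{2}\right) - 1 = 0 - 1 = -1$)
$- J{\left(-11 \right)} = \left(-1\right) \left(-1\right) = 1$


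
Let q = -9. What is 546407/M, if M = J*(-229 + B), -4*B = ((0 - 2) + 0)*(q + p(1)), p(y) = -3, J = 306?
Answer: -546407/71910 ≈ -7.5985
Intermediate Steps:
B = -6 (B = -((0 - 2) + 0)*(-9 - 3)/4 = -(-2 + 0)*(-12)/4 = -(-1)*(-12)/2 = -1/4*24 = -6)
M = -71910 (M = 306*(-229 - 6) = 306*(-235) = -71910)
546407/M = 546407/(-71910) = 546407*(-1/71910) = -546407/71910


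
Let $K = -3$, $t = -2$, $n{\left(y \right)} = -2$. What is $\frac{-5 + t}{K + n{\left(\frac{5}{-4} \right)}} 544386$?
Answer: $\frac{3810702}{5} \approx 7.6214 \cdot 10^{5}$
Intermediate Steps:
$\frac{-5 + t}{K + n{\left(\frac{5}{-4} \right)}} 544386 = \frac{-5 - 2}{-3 - 2} \cdot 544386 = - \frac{7}{-5} \cdot 544386 = \left(-7\right) \left(- \frac{1}{5}\right) 544386 = \frac{7}{5} \cdot 544386 = \frac{3810702}{5}$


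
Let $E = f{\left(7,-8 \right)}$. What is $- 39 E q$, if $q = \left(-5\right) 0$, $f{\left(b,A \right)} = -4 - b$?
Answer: $0$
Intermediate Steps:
$q = 0$
$E = -11$ ($E = -4 - 7 = -11$)
$- 39 E q = \left(-39\right) \left(-11\right) 0 = 429 \cdot 0 = 0$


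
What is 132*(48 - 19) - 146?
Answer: 3682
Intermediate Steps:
132*(48 - 19) - 146 = 132*29 - 146 = 3828 - 146 = 3682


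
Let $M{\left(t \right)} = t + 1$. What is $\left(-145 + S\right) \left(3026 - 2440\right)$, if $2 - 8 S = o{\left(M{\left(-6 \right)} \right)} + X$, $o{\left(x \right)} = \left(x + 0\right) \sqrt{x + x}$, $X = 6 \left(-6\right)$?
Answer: $- \frac{164373}{2} + \frac{1465 i \sqrt{10}}{4} \approx -82187.0 + 1158.2 i$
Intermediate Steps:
$X = -36$
$M{\left(t \right)} = 1 + t$
$o{\left(x \right)} = \sqrt{2} x^{\frac{3}{2}}$ ($o{\left(x \right)} = x \sqrt{2 x} = x \sqrt{2} \sqrt{x} = \sqrt{2} x^{\frac{3}{2}}$)
$S = \frac{19}{4} + \frac{5 i \sqrt{10}}{8}$ ($S = \frac{1}{4} - \frac{\sqrt{2} \left(1 - 6\right)^{\frac{3}{2}} - 36}{8} = \frac{1}{4} - \frac{\sqrt{2} \left(-5\right)^{\frac{3}{2}} - 36}{8} = \frac{1}{4} - \frac{\sqrt{2} \left(- 5 i \sqrt{5}\right) - 36}{8} = \frac{1}{4} - \frac{- 5 i \sqrt{10} - 36}{8} = \frac{1}{4} - \frac{-36 - 5 i \sqrt{10}}{8} = \frac{1}{4} + \left(\frac{9}{2} + \frac{5 i \sqrt{10}}{8}\right) = \frac{19}{4} + \frac{5 i \sqrt{10}}{8} \approx 4.75 + 1.9764 i$)
$\left(-145 + S\right) \left(3026 - 2440\right) = \left(-145 + \left(\frac{19}{4} + \frac{5 i \sqrt{10}}{8}\right)\right) \left(3026 - 2440\right) = \left(- \frac{561}{4} + \frac{5 i \sqrt{10}}{8}\right) 586 = - \frac{164373}{2} + \frac{1465 i \sqrt{10}}{4}$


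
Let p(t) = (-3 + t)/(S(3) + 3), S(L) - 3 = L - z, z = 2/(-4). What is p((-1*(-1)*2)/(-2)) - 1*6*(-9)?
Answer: 1018/19 ≈ 53.579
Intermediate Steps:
z = -½ (z = 2*(-¼) = -½ ≈ -0.50000)
S(L) = 7/2 + L (S(L) = 3 + (L - 1*(-½)) = 3 + (L + ½) = 3 + (½ + L) = 7/2 + L)
p(t) = -6/19 + 2*t/19 (p(t) = (-3 + t)/((7/2 + 3) + 3) = (-3 + t)/(13/2 + 3) = (-3 + t)/(19/2) = (-3 + t)*(2/19) = -6/19 + 2*t/19)
p((-1*(-1)*2)/(-2)) - 1*6*(-9) = (-6/19 + 2*((-1*(-1)*2)/(-2))/19) - 1*6*(-9) = (-6/19 + 2*((1*2)*(-½))/19) - 6*(-9) = (-6/19 + 2*(2*(-½))/19) + 54 = (-6/19 + (2/19)*(-1)) + 54 = (-6/19 - 2/19) + 54 = -8/19 + 54 = 1018/19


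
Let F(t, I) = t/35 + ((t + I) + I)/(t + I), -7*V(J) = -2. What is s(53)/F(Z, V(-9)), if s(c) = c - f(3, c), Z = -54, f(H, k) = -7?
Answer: -394800/3607 ≈ -109.45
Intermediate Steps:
V(J) = 2/7 (V(J) = -⅐*(-2) = 2/7)
s(c) = 7 + c (s(c) = c - 1*(-7) = c + 7 = 7 + c)
F(t, I) = t/35 + (t + 2*I)/(I + t) (F(t, I) = t*(1/35) + ((I + t) + I)/(I + t) = t/35 + (t + 2*I)/(I + t))
s(53)/F(Z, V(-9)) = (7 + 53)/(((-54 + 2*(2/7) + (1/35)*(-54)² + (1/35)*(2/7)*(-54))/(2/7 - 54))) = 60/(((-54 + 4/7 + (1/35)*2916 - 108/245)/(-376/7))) = 60/((-7*(-54 + 4/7 + 2916/35 - 108/245)/376)) = 60/((-7/376*7214/245)) = 60/(-3607/6580) = 60*(-6580/3607) = -394800/3607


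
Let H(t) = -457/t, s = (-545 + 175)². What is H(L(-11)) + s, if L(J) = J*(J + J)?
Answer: 33129343/242 ≈ 1.3690e+5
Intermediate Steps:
L(J) = 2*J² (L(J) = J*(2*J) = 2*J²)
s = 136900 (s = (-370)² = 136900)
H(L(-11)) + s = -457/(2*(-11)²) + 136900 = -457/(2*121) + 136900 = -457/242 + 136900 = 33129343/242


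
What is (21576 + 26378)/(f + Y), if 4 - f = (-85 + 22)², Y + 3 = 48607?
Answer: 47954/44639 ≈ 1.0743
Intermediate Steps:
Y = 48604 (Y = -3 + 48607 = 48604)
f = -3965 (f = 4 - (-85 + 22)² = 4 - 1*(-63)² = 4 - 1*3969 = 4 - 3969 = -3965)
(21576 + 26378)/(f + Y) = (21576 + 26378)/(-3965 + 48604) = 47954/44639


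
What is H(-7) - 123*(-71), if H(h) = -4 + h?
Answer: 8722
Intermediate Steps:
H(-7) - 123*(-71) = (-4 - 7) - 123*(-71) = -11 + 8733 = 8722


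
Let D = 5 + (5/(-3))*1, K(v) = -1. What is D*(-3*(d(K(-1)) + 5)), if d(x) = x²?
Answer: -60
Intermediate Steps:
D = 10/3 (D = 5 + (5*(-⅓))*1 = 5 - 5/3*1 = 5 - 5/3 = 10/3 ≈ 3.3333)
D*(-3*(d(K(-1)) + 5)) = 10*(-3*((-1)² + 5))/3 = 10*(-3*(1 + 5))/3 = 10*(-3*6)/3 = (10/3)*(-18) = -60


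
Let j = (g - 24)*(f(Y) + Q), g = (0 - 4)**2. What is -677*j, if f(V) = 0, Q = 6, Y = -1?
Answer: 32496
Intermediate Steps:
g = 16 (g = (-4)**2 = 16)
j = -48 (j = (16 - 24)*(0 + 6) = -8*6 = -48)
-677*j = -677*(-48) = 32496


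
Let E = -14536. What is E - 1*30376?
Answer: -44912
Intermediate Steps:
E - 1*30376 = -14536 - 1*30376 = -14536 - 30376 = -44912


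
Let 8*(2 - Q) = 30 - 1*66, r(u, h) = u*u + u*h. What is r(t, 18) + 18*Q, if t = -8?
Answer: 37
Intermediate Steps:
r(u, h) = u² + h*u
Q = 13/2 (Q = 2 - (30 - 1*66)/8 = 2 - (30 - 66)/8 = 2 - ⅛*(-36) = 2 + 9/2 = 13/2 ≈ 6.5000)
r(t, 18) + 18*Q = -8*(18 - 8) + 18*(13/2) = -8*10 + 117 = -80 + 117 = 37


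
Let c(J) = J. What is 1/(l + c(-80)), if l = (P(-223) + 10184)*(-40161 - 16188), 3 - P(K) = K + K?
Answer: -1/599158997 ≈ -1.6690e-9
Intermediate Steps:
P(K) = 3 - 2*K (P(K) = 3 - (K + K) = 3 - 2*K)
l = -599158917 (l = ((3 - 2*(-223)) + 10184)*(-40161 - 16188) = ((3 + 446) + 10184)*(-56349) = (449 + 10184)*(-56349) = 10633*(-56349) = -599158917)
1/(l + c(-80)) = 1/(-599158917 - 80) = 1/(-599158997) = -1/599158997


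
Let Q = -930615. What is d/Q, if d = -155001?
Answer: 7381/44315 ≈ 0.16656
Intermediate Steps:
d/Q = -155001/(-930615) = -155001*(-1/930615) = 7381/44315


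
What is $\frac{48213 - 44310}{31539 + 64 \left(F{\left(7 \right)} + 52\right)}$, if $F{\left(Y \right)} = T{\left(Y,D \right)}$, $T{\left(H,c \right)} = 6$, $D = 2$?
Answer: $\frac{3903}{35251} \approx 0.11072$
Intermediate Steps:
$F{\left(Y \right)} = 6$
$\frac{48213 - 44310}{31539 + 64 \left(F{\left(7 \right)} + 52\right)} = \frac{48213 - 44310}{31539 + 64 \left(6 + 52\right)} = \frac{3903}{31539 + 64 \cdot 58} = \frac{3903}{31539 + 3712} = \frac{3903}{35251}$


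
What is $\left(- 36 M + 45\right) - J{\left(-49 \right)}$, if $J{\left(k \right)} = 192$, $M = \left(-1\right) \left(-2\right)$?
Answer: $-219$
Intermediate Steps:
$M = 2$
$\left(- 36 M + 45\right) - J{\left(-49 \right)} = \left(\left(-36\right) 2 + 45\right) - 192 = \left(-72 + 45\right) - 192 = -27 - 192 = -219$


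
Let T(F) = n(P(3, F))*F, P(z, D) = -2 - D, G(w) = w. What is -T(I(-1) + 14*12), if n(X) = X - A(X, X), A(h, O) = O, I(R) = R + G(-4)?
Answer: 0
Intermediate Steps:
I(R) = -4 + R (I(R) = R - 4 = -4 + R)
n(X) = 0 (n(X) = X - X = 0)
T(F) = 0 (T(F) = 0*F = 0)
-T(I(-1) + 14*12) = -1*0 = 0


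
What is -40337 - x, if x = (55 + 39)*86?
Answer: -48421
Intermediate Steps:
x = 8084 (x = 94*86 = 8084)
-40337 - x = -40337 - 1*8084 = -40337 - 8084 = -48421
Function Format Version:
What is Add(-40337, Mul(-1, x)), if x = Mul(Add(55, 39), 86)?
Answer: -48421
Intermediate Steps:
x = 8084 (x = Mul(94, 86) = 8084)
Add(-40337, Mul(-1, x)) = Add(-40337, Mul(-1, 8084)) = Add(-40337, -8084) = -48421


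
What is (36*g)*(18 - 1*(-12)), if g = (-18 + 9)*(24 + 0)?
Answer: -233280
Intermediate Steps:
g = -216 (g = -9*24 = -216)
(36*g)*(18 - 1*(-12)) = (36*(-216))*(18 - 1*(-12)) = -7776*(18 + 12) = -7776*30 = -233280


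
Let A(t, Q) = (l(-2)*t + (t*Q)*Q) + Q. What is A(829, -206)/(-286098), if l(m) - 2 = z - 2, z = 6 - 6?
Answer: -17589619/143049 ≈ -122.96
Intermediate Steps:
z = 0
l(m) = 0 (l(m) = 2 + (0 - 2) = 2 - 2 = 0)
A(t, Q) = Q + t*Q² (A(t, Q) = (0*t + (t*Q)*Q) + Q = (0 + (Q*t)*Q) + Q = (0 + t*Q²) + Q = t*Q² + Q = Q + t*Q²)
A(829, -206)/(-286098) = -206*(1 - 206*829)/(-286098) = -206*(1 - 170774)*(-1/286098) = -206*(-170773)*(-1/286098) = 35179238*(-1/286098) = -17589619/143049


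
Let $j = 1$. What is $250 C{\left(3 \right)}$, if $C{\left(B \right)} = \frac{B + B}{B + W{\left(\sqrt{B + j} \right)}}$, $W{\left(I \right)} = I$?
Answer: $300$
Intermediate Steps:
$C{\left(B \right)} = \frac{2 B}{B + \sqrt{1 + B}}$ ($C{\left(B \right)} = \frac{B + B}{B + \sqrt{B + 1}} = \frac{2 B}{B + \sqrt{1 + B}}$)
$250 C{\left(3 \right)} = 250 \cdot 2 \cdot 3 \frac{1}{3 + \sqrt{1 + 3}} = 250 \cdot 2 \cdot 3 \frac{1}{3 + \sqrt{4}} = 250 \cdot 2 \cdot 3 \frac{1}{3 + 2} = 250 \cdot 2 \cdot 3 \cdot \frac{1}{5} = 250 \cdot \frac{6}{5} = 300$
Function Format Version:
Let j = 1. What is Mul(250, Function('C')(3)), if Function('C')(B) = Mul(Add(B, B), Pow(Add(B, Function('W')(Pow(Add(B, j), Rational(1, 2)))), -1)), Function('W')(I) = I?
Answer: 300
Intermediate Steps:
Function('C')(B) = Mul(2, B, Pow(Add(B, Pow(Add(1, B), Rational(1, 2))), -1)) (Function('C')(B) = Mul(Add(B, B), Pow(Add(B, Pow(Add(B, 1), Rational(1, 2))), -1)) = Mul(Mul(2, B), Pow(Add(B, Pow(Add(1, B), Rational(1, 2))), -1)) = Mul(2, B, Pow(Add(B, Pow(Add(1, B), Rational(1, 2))), -1)))
Mul(250, Function('C')(3)) = Mul(250, Mul(2, 3, Pow(Add(3, Pow(Add(1, 3), Rational(1, 2))), -1))) = Mul(250, Mul(2, 3, Pow(Add(3, Pow(4, Rational(1, 2))), -1))) = Mul(250, Mul(2, 3, Pow(Add(3, 2), -1))) = Mul(250, Mul(2, 3, Pow(5, -1))) = Mul(250, Mul(2, 3, Rational(1, 5))) = Mul(250, Rational(6, 5)) = 300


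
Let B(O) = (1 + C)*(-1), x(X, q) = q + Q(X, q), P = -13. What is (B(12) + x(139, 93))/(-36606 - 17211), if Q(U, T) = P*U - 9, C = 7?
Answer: 577/17939 ≈ 0.032165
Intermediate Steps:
Q(U, T) = -9 - 13*U (Q(U, T) = -13*U - 9 = -9 - 13*U)
x(X, q) = -9 + q - 13*X (x(X, q) = q + (-9 - 13*X) = -9 + q - 13*X)
B(O) = -8 (B(O) = (1 + 7)*(-1) = 8*(-1) = -8)
(B(12) + x(139, 93))/(-36606 - 17211) = (-8 + (-9 + 93 - 13*139))/(-36606 - 17211) = (-8 + (-9 + 93 - 1807))/(-53817) = (-8 - 1723)*(-1/53817) = -1731*(-1/53817) = 577/17939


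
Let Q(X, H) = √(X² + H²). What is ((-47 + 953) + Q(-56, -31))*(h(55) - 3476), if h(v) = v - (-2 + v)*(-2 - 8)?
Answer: -2619246 - 2891*√4097 ≈ -2.8043e+6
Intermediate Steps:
Q(X, H) = √(H² + X²)
h(v) = -20 + 11*v (h(v) = v - (-2 + v)*(-10) = v - (20 - 10*v) = v + (-20 + 10*v) = -20 + 11*v)
((-47 + 953) + Q(-56, -31))*(h(55) - 3476) = ((-47 + 953) + √((-31)² + (-56)²))*((-20 + 11*55) - 3476) = (906 + √(961 + 3136))*((-20 + 605) - 3476) = (906 + √4097)*(585 - 3476) = (906 + √4097)*(-2891) = -2619246 - 2891*√4097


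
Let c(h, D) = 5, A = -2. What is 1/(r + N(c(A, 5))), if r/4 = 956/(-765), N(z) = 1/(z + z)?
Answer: -306/1499 ≈ -0.20414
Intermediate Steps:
N(z) = 1/(2*z)
r = -3824/765 (r = 4*(956/(-765)) = 4*(956*(-1/765)) = 4*(-956/765) = -3824/765 ≈ -4.9987)
1/(r + N(c(A, 5))) = 1/(-3824/765 + (1/2)/5) = 1/(-3824/765 + (1/2)*(1/5)) = 1/(-3824/765 + 1/10) = 1/(-1499/306) = -306/1499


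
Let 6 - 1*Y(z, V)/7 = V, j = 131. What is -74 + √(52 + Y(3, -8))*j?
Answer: -74 + 655*√6 ≈ 1530.4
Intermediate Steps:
Y(z, V) = 42 - 7*V
-74 + √(52 + Y(3, -8))*j = -74 + √(52 + (42 - 7*(-8)))*131 = -74 + √(52 + (42 + 56))*131 = -74 + √(52 + 98)*131 = -74 + √150*131 = -74 + (5*√6)*131 = -74 + 655*√6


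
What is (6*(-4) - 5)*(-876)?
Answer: 25404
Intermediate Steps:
(6*(-4) - 5)*(-876) = (-24 - 5)*(-876) = -29*(-876) = 25404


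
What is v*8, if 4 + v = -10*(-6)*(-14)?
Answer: -6752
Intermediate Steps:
v = -844 (v = -4 - 10*(-6)*(-14) = -4 + 60*(-14) = -4 - 840 = -844)
v*8 = -844*8 = -6752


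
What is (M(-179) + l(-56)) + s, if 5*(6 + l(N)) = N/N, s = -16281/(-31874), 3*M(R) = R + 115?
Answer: -12728503/478110 ≈ -26.623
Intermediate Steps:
M(R) = 115/3 + R/3 (M(R) = (R + 115)/3 = (115 + R)/3 = 115/3 + R/3)
s = 16281/31874 (s = -16281*(-1/31874) = 16281/31874 ≈ 0.51079)
l(N) = -29/5 (l(N) = -6 + (N/N)/5 = -6 + (⅕)*1 = -6 + ⅕ = -29/5)
(M(-179) + l(-56)) + s = ((115/3 + (⅓)*(-179)) - 29/5) + 16281/31874 = ((115/3 - 179/3) - 29/5) + 16281/31874 = (-64/3 - 29/5) + 16281/31874 = -407/15 + 16281/31874 = -12728503/478110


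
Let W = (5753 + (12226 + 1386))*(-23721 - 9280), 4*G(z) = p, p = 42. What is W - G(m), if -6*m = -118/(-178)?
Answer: -1278128751/2 ≈ -6.3906e+8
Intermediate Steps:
m = -59/534 (m = -(-59)/(3*(-178)) = -(-59)*(-1)/(3*178) = -1/6*59/89 = -59/534 ≈ -0.11049)
G(z) = 21/2 (G(z) = (1/4)*42 = 21/2)
W = -639064365 (W = (5753 + 13612)*(-33001) = 19365*(-33001) = -639064365)
W - G(m) = -639064365 - 1*21/2 = -639064365 - 21/2 = -1278128751/2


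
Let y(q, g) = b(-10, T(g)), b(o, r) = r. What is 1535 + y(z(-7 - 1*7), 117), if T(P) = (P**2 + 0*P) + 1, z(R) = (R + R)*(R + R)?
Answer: 15225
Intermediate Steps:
z(R) = 4*R**2 (z(R) = (2*R)*(2*R) = 4*R**2)
T(P) = 1 + P**2 (T(P) = (P**2 + 0) + 1 = P**2 + 1 = 1 + P**2)
y(q, g) = 1 + g**2
1535 + y(z(-7 - 1*7), 117) = 1535 + (1 + 117**2) = 1535 + (1 + 13689) = 1535 + 13690 = 15225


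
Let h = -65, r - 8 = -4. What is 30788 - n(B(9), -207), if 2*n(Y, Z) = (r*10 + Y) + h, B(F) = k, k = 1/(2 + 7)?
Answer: 277204/9 ≈ 30800.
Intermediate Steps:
r = 4 (r = 8 - 4 = 4)
k = ⅑ (k = 1/9 = ⅑ ≈ 0.11111)
B(F) = ⅑
n(Y, Z) = -25/2 + Y/2 (n(Y, Z) = ((4*10 + Y) - 65)/2 = ((40 + Y) - 65)/2 = (-25 + Y)/2 = -25/2 + Y/2)
30788 - n(B(9), -207) = 30788 - (-25/2 + (½)*(⅑)) = 30788 - (-25/2 + 1/18) = 30788 - 1*(-112/9) = 30788 + 112/9 = 277204/9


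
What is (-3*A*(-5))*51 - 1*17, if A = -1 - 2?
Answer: -2312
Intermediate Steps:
A = -3
(-3*A*(-5))*51 - 1*17 = (-3*(-3)*(-5))*51 - 1*17 = (9*(-5))*51 - 17 = -45*51 - 17 = -2295 - 17 = -2312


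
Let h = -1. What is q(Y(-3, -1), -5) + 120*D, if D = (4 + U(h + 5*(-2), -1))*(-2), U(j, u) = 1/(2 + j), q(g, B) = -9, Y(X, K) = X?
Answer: -2827/3 ≈ -942.33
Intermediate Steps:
D = -70/9 (D = (4 + 1/(2 + (-1 + 5*(-2))))*(-2) = (4 + 1/(2 + (-1 - 10)))*(-2) = (4 + 1/(2 - 11))*(-2) = (4 + 1/(-9))*(-2) = (4 - 1/9)*(-2) = (35/9)*(-2) = -70/9 ≈ -7.7778)
q(Y(-3, -1), -5) + 120*D = -9 + 120*(-70/9) = -9 - 2800/3 = -2827/3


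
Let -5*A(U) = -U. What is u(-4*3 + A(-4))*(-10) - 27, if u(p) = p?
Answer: 101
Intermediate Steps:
A(U) = U/5 (A(U) = -(-1)*U/5 = U/5)
u(-4*3 + A(-4))*(-10) - 27 = (-4*3 + (⅕)*(-4))*(-10) - 27 = (-12 - ⅘)*(-10) - 27 = -64/5*(-10) - 27 = 128 - 27 = 101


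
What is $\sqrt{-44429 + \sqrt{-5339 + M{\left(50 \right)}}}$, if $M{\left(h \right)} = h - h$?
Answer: $\sqrt{-44429 + i \sqrt{5339}} \approx 0.173 + 210.78 i$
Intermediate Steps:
$M{\left(h \right)} = 0$
$\sqrt{-44429 + \sqrt{-5339 + M{\left(50 \right)}}} = \sqrt{-44429 + \sqrt{-5339 + 0}} = \sqrt{-44429 + \sqrt{-5339}} = \sqrt{-44429 + i \sqrt{5339}}$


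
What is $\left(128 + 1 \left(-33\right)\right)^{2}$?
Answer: $9025$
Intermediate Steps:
$\left(128 + 1 \left(-33\right)\right)^{2} = \left(128 - 33\right)^{2} = 95^{2} = 9025$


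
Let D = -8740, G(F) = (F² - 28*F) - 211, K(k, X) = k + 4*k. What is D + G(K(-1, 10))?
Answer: -8786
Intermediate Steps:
K(k, X) = 5*k
G(F) = -211 + F² - 28*F
D + G(K(-1, 10)) = -8740 + (-211 + (5*(-1))² - 140*(-1)) = -8740 + (-211 + (-5)² - 28*(-5)) = -8740 + (-211 + 25 + 140) = -8740 - 46 = -8786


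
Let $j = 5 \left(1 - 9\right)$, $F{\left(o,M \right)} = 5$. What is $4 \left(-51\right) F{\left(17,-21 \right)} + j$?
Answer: $-1060$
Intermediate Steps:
$j = -40$ ($j = 5 \left(-8\right) = -40$)
$4 \left(-51\right) F{\left(17,-21 \right)} + j = 4 \left(-51\right) 5 - 40 = \left(-204\right) 5 - 40 = -1020 - 40 = -1060$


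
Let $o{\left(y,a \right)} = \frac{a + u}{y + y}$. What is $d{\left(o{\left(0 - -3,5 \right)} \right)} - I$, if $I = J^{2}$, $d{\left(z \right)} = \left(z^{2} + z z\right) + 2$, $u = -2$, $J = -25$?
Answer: $- \frac{1245}{2} \approx -622.5$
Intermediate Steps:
$o{\left(y,a \right)} = \frac{-2 + a}{2 y}$ ($o{\left(y,a \right)} = \frac{a - 2}{y + y} = \frac{-2 + a}{2 y}$)
$d{\left(z \right)} = 2 + 2 z^{2}$ ($d{\left(z \right)} = \left(z^{2} + z^{2}\right) + 2 = 2 z^{2} + 2 = 2 + 2 z^{2}$)
$I = 625$ ($I = \left(-25\right)^{2} = 625$)
$d{\left(o{\left(0 - -3,5 \right)} \right)} - I = \left(2 + 2 \left(\frac{-2 + 5}{2 \left(0 - -3\right)}\right)^{2}\right) - 625 = \left(2 + 2 \left(\frac{1}{2} \frac{1}{0 + 3} \cdot 3\right)^{2}\right) - 625 = \left(2 + 2 \left(\frac{1}{2} \cdot \frac{1}{3} \cdot 3\right)^{2}\right) - 625 = \left(2 + \frac{2}{4}\right) - 625 = \left(2 + 2 \cdot \frac{1}{4}\right) - 625 = \left(2 + \frac{1}{2}\right) - 625 = \frac{5}{2} - 625 = - \frac{1245}{2}$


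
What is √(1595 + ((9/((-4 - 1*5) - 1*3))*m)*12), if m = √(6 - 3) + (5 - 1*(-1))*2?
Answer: √(1487 - 9*√3) ≈ 38.359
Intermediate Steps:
m = 12 + √3 (m = √3 + (5 + 1)*2 = √3 + 6*2 = √3 + 12 = 12 + √3 ≈ 13.732)
√(1595 + ((9/((-4 - 1*5) - 1*3))*m)*12) = √(1595 + ((9/((-4 - 1*5) - 1*3))*(12 + √3))*12) = √(1595 + ((9/((-4 - 5) - 3))*(12 + √3))*12) = √(1595 + ((9/(-9 - 3))*(12 + √3))*12) = √(1595 + ((9/(-12))*(12 + √3))*12) = √(1595 + ((9*(-1/12))*(12 + √3))*12) = √(1595 - 3*(12 + √3)/4*12) = √(1595 + (-9 - 3*√3/4)*12) = √(1595 + (-108 - 9*√3)) = √(1487 - 9*√3)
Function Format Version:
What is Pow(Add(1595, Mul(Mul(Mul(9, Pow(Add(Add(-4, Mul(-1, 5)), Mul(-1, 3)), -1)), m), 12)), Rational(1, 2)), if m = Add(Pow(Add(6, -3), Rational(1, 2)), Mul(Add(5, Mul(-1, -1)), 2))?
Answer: Pow(Add(1487, Mul(-9, Pow(3, Rational(1, 2)))), Rational(1, 2)) ≈ 38.359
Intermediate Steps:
m = Add(12, Pow(3, Rational(1, 2))) (m = Add(Pow(3, Rational(1, 2)), Mul(Add(5, 1), 2)) = Add(Pow(3, Rational(1, 2)), Mul(6, 2)) = Add(Pow(3, Rational(1, 2)), 12) = Add(12, Pow(3, Rational(1, 2))) ≈ 13.732)
Pow(Add(1595, Mul(Mul(Mul(9, Pow(Add(Add(-4, Mul(-1, 5)), Mul(-1, 3)), -1)), m), 12)), Rational(1, 2)) = Pow(Add(1595, Mul(Mul(Mul(9, Pow(Add(Add(-4, Mul(-1, 5)), Mul(-1, 3)), -1)), Add(12, Pow(3, Rational(1, 2)))), 12)), Rational(1, 2)) = Pow(Add(1595, Mul(Mul(Mul(9, Pow(Add(Add(-4, -5), -3), -1)), Add(12, Pow(3, Rational(1, 2)))), 12)), Rational(1, 2)) = Pow(Add(1595, Mul(Mul(Mul(9, Pow(Add(-9, -3), -1)), Add(12, Pow(3, Rational(1, 2)))), 12)), Rational(1, 2)) = Pow(Add(1595, Mul(Mul(Mul(9, Pow(-12, -1)), Add(12, Pow(3, Rational(1, 2)))), 12)), Rational(1, 2)) = Pow(Add(1595, Mul(Mul(Mul(9, Rational(-1, 12)), Add(12, Pow(3, Rational(1, 2)))), 12)), Rational(1, 2)) = Pow(Add(1595, Mul(Mul(Rational(-3, 4), Add(12, Pow(3, Rational(1, 2)))), 12)), Rational(1, 2)) = Pow(Add(1595, Mul(Add(-9, Mul(Rational(-3, 4), Pow(3, Rational(1, 2)))), 12)), Rational(1, 2)) = Pow(Add(1595, Add(-108, Mul(-9, Pow(3, Rational(1, 2))))), Rational(1, 2)) = Pow(Add(1487, Mul(-9, Pow(3, Rational(1, 2)))), Rational(1, 2))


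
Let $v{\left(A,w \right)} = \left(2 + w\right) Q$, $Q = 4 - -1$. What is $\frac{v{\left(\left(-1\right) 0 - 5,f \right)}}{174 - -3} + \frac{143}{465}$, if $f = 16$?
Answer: $\frac{22387}{27435} \approx 0.816$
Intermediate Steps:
$Q = 5$ ($Q = 4 + 1 = 5$)
$v{\left(A,w \right)} = 10 + 5 w$ ($v{\left(A,w \right)} = \left(2 + w\right) 5 = 10 + 5 w$)
$\frac{v{\left(\left(-1\right) 0 - 5,f \right)}}{174 - -3} + \frac{143}{465} = \frac{10 + 5 \cdot 16}{174 - -3} + \frac{143}{465} = \frac{10 + 80}{174 + 3} + 143 \cdot \frac{1}{465} = \frac{90}{177} + \frac{143}{465} = 90 \cdot \frac{1}{177} + \frac{143}{465} = \frac{30}{59} + \frac{143}{465} = \frac{22387}{27435}$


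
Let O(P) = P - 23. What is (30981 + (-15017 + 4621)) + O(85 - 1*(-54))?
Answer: 20701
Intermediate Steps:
O(P) = -23 + P
(30981 + (-15017 + 4621)) + O(85 - 1*(-54)) = (30981 + (-15017 + 4621)) + (-23 + (85 - 1*(-54))) = (30981 - 10396) + (-23 + (85 + 54)) = 20585 + (-23 + 139) = 20585 + 116 = 20701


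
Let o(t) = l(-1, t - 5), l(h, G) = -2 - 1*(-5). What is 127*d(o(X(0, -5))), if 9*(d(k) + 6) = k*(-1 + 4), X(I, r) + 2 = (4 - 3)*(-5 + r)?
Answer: -635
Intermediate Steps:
X(I, r) = -7 + r (X(I, r) = -2 + (4 - 3)*(-5 + r) = -2 + 1*(-5 + r) = -2 + (-5 + r) = -7 + r)
l(h, G) = 3 (l(h, G) = -2 + 5 = 3)
o(t) = 3
d(k) = -6 + k/3 (d(k) = -6 + (k*(-1 + 4))/9 = -6 + (k*3)/9 = -6 + (3*k)/9 = -6 + k/3)
127*d(o(X(0, -5))) = 127*(-6 + (⅓)*3) = 127*(-6 + 1) = 127*(-5) = -635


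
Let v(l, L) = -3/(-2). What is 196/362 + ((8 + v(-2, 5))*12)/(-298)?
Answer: 4285/26969 ≈ 0.15889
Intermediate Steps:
v(l, L) = 3/2 (v(l, L) = -3*(-1/2) = 3/2)
196/362 + ((8 + v(-2, 5))*12)/(-298) = 196/362 + ((8 + 3/2)*12)/(-298) = 196*(1/362) + ((19/2)*12)*(-1/298) = 98/181 + 114*(-1/298) = 98/181 - 57/149 = 4285/26969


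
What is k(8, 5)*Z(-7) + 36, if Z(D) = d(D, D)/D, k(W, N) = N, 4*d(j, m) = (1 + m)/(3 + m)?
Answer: 2001/56 ≈ 35.732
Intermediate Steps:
d(j, m) = (1 + m)/(4*(3 + m)) (d(j, m) = ((1 + m)/(3 + m))/4 = (1 + m)/(4*(3 + m)))
Z(D) = (1 + D)/(4*D*(3 + D)) (Z(D) = ((1 + D)/(4*(3 + D)))/D = (1 + D)/(4*D*(3 + D)))
k(8, 5)*Z(-7) + 36 = 5*((¼)*(1 - 7)/(-7*(3 - 7))) + 36 = 5*((¼)*(-⅐)*(-6)/(-4)) + 36 = 5*((¼)*(-⅐)*(-¼)*(-6)) + 36 = 5*(-3/56) + 36 = -15/56 + 36 = 2001/56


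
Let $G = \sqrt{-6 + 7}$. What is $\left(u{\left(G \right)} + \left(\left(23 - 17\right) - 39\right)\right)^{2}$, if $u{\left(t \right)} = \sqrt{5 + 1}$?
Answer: $\left(-33 + \sqrt{6}\right)^{2} \approx 933.33$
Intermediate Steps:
$G = 1$ ($G = \sqrt{1} = 1$)
$u{\left(t \right)} = \sqrt{6}$
$\left(u{\left(G \right)} + \left(\left(23 - 17\right) - 39\right)\right)^{2} = \left(\sqrt{6} + \left(\left(23 - 17\right) - 39\right)\right)^{2} = \left(\sqrt{6} + \left(6 - 39\right)\right)^{2} = \left(\sqrt{6} - 33\right)^{2} = \left(-33 + \sqrt{6}\right)^{2}$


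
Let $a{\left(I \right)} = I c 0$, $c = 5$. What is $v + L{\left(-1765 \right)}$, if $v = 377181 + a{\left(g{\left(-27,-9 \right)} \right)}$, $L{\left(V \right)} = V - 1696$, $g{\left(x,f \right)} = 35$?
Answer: $373720$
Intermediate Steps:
$L{\left(V \right)} = -1696 + V$
$a{\left(I \right)} = 0$ ($a{\left(I \right)} = I 5 \cdot 0 = 5 I 0 = 0$)
$v = 377181$ ($v = 377181 + 0 = 377181$)
$v + L{\left(-1765 \right)} = 377181 - 3461 = 373720$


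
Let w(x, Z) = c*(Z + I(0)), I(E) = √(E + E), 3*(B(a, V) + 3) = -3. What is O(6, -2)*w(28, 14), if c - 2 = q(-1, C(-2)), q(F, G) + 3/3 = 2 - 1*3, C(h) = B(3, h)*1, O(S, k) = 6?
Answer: 0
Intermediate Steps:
B(a, V) = -4 (B(a, V) = -3 + (⅓)*(-3) = -3 - 1 = -4)
C(h) = -4 (C(h) = -4*1 = -4)
q(F, G) = -2 (q(F, G) = -1 + (2 - 1*3) = -1 + (2 - 3) = -1 - 1 = -2)
c = 0 (c = 2 - 2 = 0)
I(E) = √2*√E (I(E) = √(2*E) = √2*√E)
w(x, Z) = 0 (w(x, Z) = 0*(Z + √2*√0) = 0*(Z + √2*0) = 0*(Z + 0) = 0*Z = 0)
O(6, -2)*w(28, 14) = 6*0 = 0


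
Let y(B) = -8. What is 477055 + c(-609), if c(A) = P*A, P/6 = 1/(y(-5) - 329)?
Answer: 160771189/337 ≈ 4.7707e+5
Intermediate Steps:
P = -6/337 (P = 6/(-8 - 329) = 6/(-337) = 6*(-1/337) = -6/337 ≈ -0.017804)
c(A) = -6*A/337
477055 + c(-609) = 477055 - 6/337*(-609) = 477055 + 3654/337 = 160771189/337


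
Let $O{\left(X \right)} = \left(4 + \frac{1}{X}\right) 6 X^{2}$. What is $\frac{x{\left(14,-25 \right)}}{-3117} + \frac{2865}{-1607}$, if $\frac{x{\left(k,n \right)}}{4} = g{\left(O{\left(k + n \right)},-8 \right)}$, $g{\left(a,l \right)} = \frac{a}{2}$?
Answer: $- \frac{6017179}{1669673} \approx -3.6038$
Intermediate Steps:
$O{\left(X \right)} = X^{2} \left(24 + \frac{6}{X}\right)$ ($O{\left(X \right)} = \left(24 + \frac{6}{X}\right) X^{2} = X^{2} \left(24 + \frac{6}{X}\right)$)
$g{\left(a,l \right)} = \frac{a}{2}$ ($g{\left(a,l \right)} = a \frac{1}{2} = \frac{a}{2}$)
$x{\left(k,n \right)} = 12 \left(k + n\right) \left(1 + 4 k + 4 n\right)$ ($x{\left(k,n \right)} = 4 \frac{6 \left(k + n\right) \left(1 + 4 \left(k + n\right)\right)}{2} = 4 \frac{6 \left(k + n\right) \left(1 + \left(4 k + 4 n\right)\right)}{2} = 4 \frac{6 \left(k + n\right) \left(1 + 4 k + 4 n\right)}{2} = 4 \cdot 3 \left(k + n\right) \left(1 + 4 k + 4 n\right) = 12 \left(k + n\right) \left(1 + 4 k + 4 n\right)$)
$\frac{x{\left(14,-25 \right)}}{-3117} + \frac{2865}{-1607} = \frac{12 \left(14 - 25\right) \left(1 + 4 \cdot 14 + 4 \left(-25\right)\right)}{-3117} + \frac{2865}{-1607} = 12 \left(-11\right) \left(1 + 56 - 100\right) \left(- \frac{1}{3117}\right) + 2865 \left(- \frac{1}{1607}\right) = 12 \left(-11\right) \left(-43\right) \left(- \frac{1}{3117}\right) - \frac{2865}{1607} = 5676 \left(- \frac{1}{3117}\right) - \frac{2865}{1607} = - \frac{1892}{1039} - \frac{2865}{1607} = - \frac{6017179}{1669673}$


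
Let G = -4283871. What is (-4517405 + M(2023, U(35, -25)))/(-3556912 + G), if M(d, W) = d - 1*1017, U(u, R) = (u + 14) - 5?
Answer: 4516399/7840783 ≈ 0.57601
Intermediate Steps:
U(u, R) = 9 + u (U(u, R) = (14 + u) - 5 = 9 + u)
M(d, W) = -1017 + d (M(d, W) = d - 1017 = -1017 + d)
(-4517405 + M(2023, U(35, -25)))/(-3556912 + G) = (-4517405 + (-1017 + 2023))/(-3556912 - 4283871) = (-4517405 + 1006)/(-7840783) = -4516399*(-1/7840783) = 4516399/7840783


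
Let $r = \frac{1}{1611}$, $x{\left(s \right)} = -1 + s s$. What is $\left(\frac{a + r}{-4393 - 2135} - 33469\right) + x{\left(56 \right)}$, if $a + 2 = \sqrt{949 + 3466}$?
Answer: $- \frac{319010783851}{10516608} - \frac{\sqrt{4415}}{6528} \approx -30334.0$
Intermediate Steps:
$x{\left(s \right)} = -1 + s^{2}$
$a = -2 + \sqrt{4415}$ ($a = -2 + \sqrt{949 + 3466} = -2 + \sqrt{4415} \approx 64.445$)
$r = \frac{1}{1611} \approx 0.00062073$
$\left(\frac{a + r}{-4393 - 2135} - 33469\right) + x{\left(56 \right)} = \left(\frac{\left(-2 + \sqrt{4415}\right) + \frac{1}{1611}}{-4393 - 2135} - 33469\right) - \left(1 - 56^{2}\right) = \left(\frac{- \frac{3221}{1611} + \sqrt{4415}}{-6528} - 33469\right) + \left(-1 + 3136\right) = \left(\left(- \frac{3221}{1611} + \sqrt{4415}\right) \left(- \frac{1}{6528}\right) - 33469\right) + 3135 = \left(\left(\frac{3221}{10516608} - \frac{\sqrt{4415}}{6528}\right) - 33469\right) + 3135 = \left(- \frac{351980349931}{10516608} - \frac{\sqrt{4415}}{6528}\right) + 3135 = - \frac{319010783851}{10516608} - \frac{\sqrt{4415}}{6528}$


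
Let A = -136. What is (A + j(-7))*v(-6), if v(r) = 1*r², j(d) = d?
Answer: -5148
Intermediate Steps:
v(r) = r²
(A + j(-7))*v(-6) = (-136 - 7)*(-6)² = -143*36 = -5148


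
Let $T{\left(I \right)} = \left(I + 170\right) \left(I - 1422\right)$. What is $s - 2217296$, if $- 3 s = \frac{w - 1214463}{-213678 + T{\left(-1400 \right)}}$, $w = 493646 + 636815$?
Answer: $- \frac{10833870076607}{4886073} \approx -2.2173 \cdot 10^{6}$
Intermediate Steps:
$T{\left(I \right)} = \left(-1422 + I\right) \left(170 + I\right)$ ($T{\left(I \right)} = \left(170 + I\right) \left(-1422 + I\right) = \left(-1422 + I\right) \left(170 + I\right)$)
$w = 1130461$
$s = \frac{42001}{4886073}$ ($s = - \frac{\left(1130461 - 1214463\right) \frac{1}{-213678 - \left(-1511060 - 1960000\right)}}{3} = - \frac{\left(-84002\right) \frac{1}{-213678 + \left(-241740 + 1960000 + 1752800\right)}}{3} = - \frac{\left(-84002\right) \frac{1}{-213678 + 3471060}}{3} = - \frac{\left(-84002\right) \frac{1}{3257382}}{3} = \left(- \frac{1}{3}\right) \left(- \frac{42001}{1628691}\right) = \frac{42001}{4886073} \approx 0.0085961$)
$s - 2217296 = \frac{42001}{4886073} - 2217296 = - \frac{10833870076607}{4886073}$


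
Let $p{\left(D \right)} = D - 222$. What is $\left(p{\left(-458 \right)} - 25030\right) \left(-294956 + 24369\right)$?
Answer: $6956791770$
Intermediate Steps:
$p{\left(D \right)} = -222 + D$ ($p{\left(D \right)} = D - 222 = -222 + D$)
$\left(p{\left(-458 \right)} - 25030\right) \left(-294956 + 24369\right) = \left(\left(-222 - 458\right) - 25030\right) \left(-294956 + 24369\right) = \left(-680 - 25030\right) \left(-270587\right) = \left(-25710\right) \left(-270587\right) = 6956791770$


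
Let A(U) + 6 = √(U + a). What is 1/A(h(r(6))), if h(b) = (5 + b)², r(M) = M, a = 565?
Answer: 3/325 + 7*√14/650 ≈ 0.049526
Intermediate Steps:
A(U) = -6 + √(565 + U) (A(U) = -6 + √(U + 565) = -6 + √(565 + U))
1/A(h(r(6))) = 1/(-6 + √(565 + (5 + 6)²)) = 1/(-6 + √(565 + 11²)) = 1/(-6 + √(565 + 121)) = 1/(-6 + √686) = 1/(-6 + 7*√14)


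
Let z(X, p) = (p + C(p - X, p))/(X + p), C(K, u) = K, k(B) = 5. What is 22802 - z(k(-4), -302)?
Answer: 2257195/99 ≈ 22800.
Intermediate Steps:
z(X, p) = (-X + 2*p)/(X + p) (z(X, p) = (p + (p - X))/(X + p) = (-X + 2*p)/(X + p))
22802 - z(k(-4), -302) = 22802 - (-1*5 + 2*(-302))/(5 - 302) = 22802 - (-5 - 604)/(-297) = 22802 - (-1)*(-609)/297 = 22802 - 1*203/99 = 22802 - 203/99 = 2257195/99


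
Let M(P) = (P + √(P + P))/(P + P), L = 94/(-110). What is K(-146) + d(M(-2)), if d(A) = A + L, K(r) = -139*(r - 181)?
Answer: 4999791/110 - I/2 ≈ 45453.0 - 0.5*I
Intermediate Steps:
L = -47/55 (L = 94*(-1/110) = -47/55 ≈ -0.85455)
K(r) = 25159 - 139*r (K(r) = -139*(-181 + r) = 25159 - 139*r)
M(P) = (P + √2*√P)/(2*P) (M(P) = (P + √(2*P))/((2*P)) = (P + √2*√P)*(1/(2*P)) = (P + √2*√P)/(2*P))
d(A) = -47/55 + A (d(A) = A - 47/55 = -47/55 + A)
K(-146) + d(M(-2)) = (25159 - 139*(-146)) + (-47/55 + (½ + √2/(2*√(-2)))) = (25159 + 20294) + (-47/55 + (½ + √2*(-I*√2/2)/2)) = 45453 + (-47/55 + (½ - I/2)) = 45453 + (-39/110 - I/2) = 4999791/110 - I/2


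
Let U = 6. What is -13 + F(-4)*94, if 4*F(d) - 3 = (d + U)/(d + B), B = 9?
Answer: 669/10 ≈ 66.900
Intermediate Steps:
F(d) = ¾ + (6 + d)/(4*(9 + d)) (F(d) = ¾ + ((d + 6)/(d + 9))/4 = ¾ + ((6 + d)/(9 + d))/4 = ¾ + (6 + d)/(4*(9 + d)))
-13 + F(-4)*94 = -13 + ((33/4 - 4)/(9 - 4))*94 = -13 + ((17/4)/5)*94 = -13 + ((⅕)*(17/4))*94 = -13 + (17/20)*94 = -13 + 799/10 = 669/10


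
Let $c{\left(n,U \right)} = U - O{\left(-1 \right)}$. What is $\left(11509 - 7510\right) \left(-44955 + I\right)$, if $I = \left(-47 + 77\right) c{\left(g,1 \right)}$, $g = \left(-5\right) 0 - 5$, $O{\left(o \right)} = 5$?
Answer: $-180254925$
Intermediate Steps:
$g = -5$ ($g = 0 - 5 = -5$)
$c{\left(n,U \right)} = -5 + U$ ($c{\left(n,U \right)} = U - 5 = -5 + U$)
$I = -120$ ($I = \left(-47 + 77\right) \left(-5 + 1\right) = 30 \left(-4\right) = -120$)
$\left(11509 - 7510\right) \left(-44955 + I\right) = \left(11509 - 7510\right) \left(-44955 - 120\right) = 3999 \left(-45075\right) = -180254925$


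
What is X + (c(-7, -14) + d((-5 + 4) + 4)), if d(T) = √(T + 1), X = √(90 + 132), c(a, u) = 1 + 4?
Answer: 7 + √222 ≈ 21.900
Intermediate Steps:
c(a, u) = 5
X = √222 ≈ 14.900
d(T) = √(1 + T)
X + (c(-7, -14) + d((-5 + 4) + 4)) = √222 + (5 + √(1 + ((-5 + 4) + 4))) = √222 + (5 + √(1 + (-1 + 4))) = √222 + (5 + √(1 + 3)) = √222 + (5 + √4) = √222 + (5 + 2) = √222 + 7 = 7 + √222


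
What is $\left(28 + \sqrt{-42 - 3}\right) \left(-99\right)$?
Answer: $-2772 - 297 i \sqrt{5} \approx -2772.0 - 664.11 i$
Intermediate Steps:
$\left(28 + \sqrt{-42 - 3}\right) \left(-99\right) = \left(28 + \sqrt{-45}\right) \left(-99\right) = \left(28 + 3 i \sqrt{5}\right) \left(-99\right) = -2772 - 297 i \sqrt{5}$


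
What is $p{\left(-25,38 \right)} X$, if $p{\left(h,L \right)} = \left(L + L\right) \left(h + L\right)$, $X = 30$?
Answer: $29640$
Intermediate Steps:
$p{\left(h,L \right)} = 2 L \left(L + h\right)$
$p{\left(-25,38 \right)} X = 2 \cdot 38 \left(38 - 25\right) 30 = 2 \cdot 38 \cdot 13 \cdot 30 = 988 \cdot 30 = 29640$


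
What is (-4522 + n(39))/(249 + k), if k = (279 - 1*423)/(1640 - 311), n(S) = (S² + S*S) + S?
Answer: -638363/110259 ≈ -5.7897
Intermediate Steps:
n(S) = S + 2*S² (n(S) = (S² + S²) + S = 2*S² + S = S + 2*S²)
k = -48/443 (k = (279 - 423)/1329 = -144*1/1329 = -48/443 ≈ -0.10835)
(-4522 + n(39))/(249 + k) = (-4522 + 39*(1 + 2*39))/(249 - 48/443) = (-4522 + 39*(1 + 78))/(110259/443) = (-4522 + 39*79)*(443/110259) = (-4522 + 3081)*(443/110259) = -1441*443/110259 = -638363/110259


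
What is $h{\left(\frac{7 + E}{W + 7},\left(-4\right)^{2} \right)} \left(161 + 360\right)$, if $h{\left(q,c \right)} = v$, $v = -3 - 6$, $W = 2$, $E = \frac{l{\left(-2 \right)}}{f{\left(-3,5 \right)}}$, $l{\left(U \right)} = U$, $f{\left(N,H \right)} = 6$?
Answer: $-4689$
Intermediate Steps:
$E = - \frac{1}{3}$ ($E = - \frac{2}{6} = \left(-2\right) \frac{1}{6} = - \frac{1}{3} \approx -0.33333$)
$v = -9$
$h{\left(q,c \right)} = -9$
$h{\left(\frac{7 + E}{W + 7},\left(-4\right)^{2} \right)} \left(161 + 360\right) = - 9 \left(161 + 360\right) = \left(-9\right) 521 = -4689$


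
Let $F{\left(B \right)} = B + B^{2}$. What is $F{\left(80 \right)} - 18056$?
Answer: $-11576$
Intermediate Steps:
$F{\left(80 \right)} - 18056 = 80 \left(1 + 80\right) - 18056 = 80 \cdot 81 - 18056 = 6480 - 18056 = -11576$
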